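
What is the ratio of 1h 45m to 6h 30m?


7:26 (0.27)

Duration 1: 105 minutes
Duration 2: 390 minutes
Ratio = 105:390
GCD = 15
Simplified = 7:26
As a decimal: 7/26 ≈ 0.27


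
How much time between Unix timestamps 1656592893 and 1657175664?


582771 seconds (161.9 hours / 6.75 days)

Difference = 1657175664 - 1656592893 = 582771 seconds
In hours: 582771 / 3600 ≈ 161.9
In days: 582771 / 86400 ≈ 6.75


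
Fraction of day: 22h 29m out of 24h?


Total minutes: 22×60 + 29 = 1349
Day = 24×60 = 1440 minutes
Fraction = 1349/1440 ≈ 0.9368
As a percentage: 1349/1440 × 100 ≈ 93.68%

0.9368 (93.68%)


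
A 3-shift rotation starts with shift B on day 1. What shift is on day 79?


Shift B

Shifts: A, B, C
Start: B (index 1)
Day 79: (1 + 79 - 1) mod 3
= 79 mod 3
= 1
Index 1 → shift B


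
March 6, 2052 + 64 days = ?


May 9, 2052

Start: March 6, 2052
Add 64 days
March 6 → April 1: 31 - 6 + 1 = 26 days (64 - 26 = 38 left)
April 1 → May 1: 30 - 1 + 1 = 30 days (38 - 30 = 8 left)
May 1 + 8 = May 9, 2052


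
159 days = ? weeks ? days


22 weeks 5 days

Weeks: 159 ÷ 7 = 22 remainder 5


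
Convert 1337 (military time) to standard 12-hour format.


1:37 PM

Hour: 13
13 - 12 = 1 → PM


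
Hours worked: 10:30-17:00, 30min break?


Total time = (17×60+0) - (10×60+30)
= 1020 - 630 = 390 min
Minus break: 390 - 30 = 360 min
= 6h 0m

6h 0m (360 minutes)


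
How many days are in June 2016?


30 days

Month: June (month 6)
June has 30 days


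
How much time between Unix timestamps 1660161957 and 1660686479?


Difference = 1660686479 - 1660161957 = 524522 seconds
In hours: 524522 / 3600 ≈ 145.7
In days: 524522 / 86400 ≈ 6.07

524522 seconds (145.7 hours / 6.07 days)


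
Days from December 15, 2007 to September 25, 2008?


285 days

From December 15, 2007 to September 25, 2008
Rest of December 2007: 31 - 15 = 16
Full months: January 31, February 2008 29, March 31, April 30, May 31, June 30, July 31, August 31
Days into September 2008: 25
Total = 16 + 31 + 29 + 31 + 30 + 31 + 30 + 31 + 31 + 25 = 285 days


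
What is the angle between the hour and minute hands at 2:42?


171.0°

Hour hand = 2×30 + 42×0.5 = 81.0°
Minute hand = 42×6 = 252°
Difference = |81.0 - 252| = 171.0°


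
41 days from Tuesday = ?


Monday

Start: Tuesday (index 1)
(1 + 41) mod 7
= 42 mod 7
= 0
Index 0 → Monday


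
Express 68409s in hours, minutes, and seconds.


Hours: 68409 ÷ 3600 = 19 remainder 9
Minutes: 9 ÷ 60 = 0 remainder 9
Seconds: 9

19h 0m 9s


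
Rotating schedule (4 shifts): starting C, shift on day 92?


Shift B

Shifts: A, B, C, D
Start: C (index 2)
Day 92: (2 + 92 - 1) mod 4
= 93 mod 4
= 1
Index 1 → shift B


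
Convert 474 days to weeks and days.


Weeks: 474 ÷ 7 = 67 remainder 5

67 weeks 5 days


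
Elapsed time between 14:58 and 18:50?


End time in minutes: 18×60 + 50 = 1130
Start time in minutes: 14×60 + 58 = 898
Difference = 1130 - 898 = 232 minutes
= 3 hours 52 minutes

3h 52m


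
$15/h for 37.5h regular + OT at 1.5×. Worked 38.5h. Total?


Regular: 37.5h × $15 = $562.50
Overtime: 38.5 - 37.5 = 1.0h
OT pay: 1.0h × $15 × 1.5 = $22.50
Total = $562.50 + $22.50 = $585.00

$585.00


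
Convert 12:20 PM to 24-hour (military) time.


12:20

Input: 12:20 PM
12 PM → 12 (noon)


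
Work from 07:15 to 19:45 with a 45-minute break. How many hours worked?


Total time = (19×60+45) - (7×60+15)
= 1185 - 435 = 750 min
Minus break: 750 - 45 = 705 min
= 11h 45m

11h 45m (705 minutes)


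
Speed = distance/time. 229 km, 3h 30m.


65.4 km/h

Distance: 229 km
Time: 3h 30m = 210 min = 210/60 = 7/2 hours
Speed = 229 ÷ (7/2) = 229 × 2 / 7 = 458/7 ≈ 65.4 km/h


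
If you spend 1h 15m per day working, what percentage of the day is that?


Time: 75 minutes
Day: 1440 minutes
Percentage = (75/1440) × 100 ≈ 5.2%

5.2%


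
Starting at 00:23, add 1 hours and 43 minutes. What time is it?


Start: 23 minutes from midnight
Add: 103 minutes
Total: 126 minutes
Hours: 126 ÷ 60 = 2 remainder 6

02:06


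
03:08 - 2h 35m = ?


00:33

Start: 188 minutes from midnight
Subtract: 155 minutes
Remaining: 188 - 155 = 33
Hours: 0, Minutes: 33


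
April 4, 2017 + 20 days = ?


Start: April 4, 2017
Add 20 days
April 4 + 20 = April 24, 2017

April 24, 2017


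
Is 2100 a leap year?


Rules: divisible by 4 AND (not by 100 OR by 400)
2100 ÷ 4 = 525 exactly → divisible by 4
2100 ÷ 100 = 21 exactly → divisible by 100
2100 ÷ 400 = 5 remainder 100 → not divisible by 400
Divisible by 100 but not by 400 → not a leap year

No


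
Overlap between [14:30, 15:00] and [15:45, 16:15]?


Meeting A: 870-900 (in minutes from midnight)
Meeting B: 945-975
Overlap start = max(870, 945) = 945
Overlap end = min(900, 975) = 900
Overlap = max(0, 900 - 945) = 0 min

0 minutes


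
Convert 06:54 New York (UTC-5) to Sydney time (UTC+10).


21:54

Time difference = UTC+10 - UTC-5 = +15 hours
New hour = (6 + 15) mod 24
= 21 mod 24 = 21
Minutes unchanged → 21:54


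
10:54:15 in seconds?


39255 seconds

Hours: 10 × 3600 = 36000
Minutes: 54 × 60 = 3240
Seconds: 15
Total = 36000 + 3240 + 15 = 39255


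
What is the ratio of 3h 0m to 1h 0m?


Duration 1: 180 minutes
Duration 2: 60 minutes
Ratio = 180:60
GCD = 60
Simplified = 3:1
As a decimal: 3/1 = 3.00

3:1 (3.00)


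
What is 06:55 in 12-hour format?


6:55 AM

Hour: 6
6 < 12 → AM


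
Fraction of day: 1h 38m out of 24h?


Total minutes: 1×60 + 38 = 98
Day = 24×60 = 1440 minutes
Fraction = 98/1440 ≈ 0.0681
As a percentage: 98/1440 × 100 ≈ 6.81%

0.0681 (6.81%)


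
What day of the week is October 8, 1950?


Sunday

Zeller's congruence:
q=8, m=10, k=50, j=19
h = (8 + ⌊13×11/5⌋ + 50 + ⌊50/4⌋ + ⌊19/4⌋ - 2×19) mod 7
= (8 + 28 + 50 + 12 + 4 - 38) mod 7
= 64 mod 7 = 1
h=1 → Sunday


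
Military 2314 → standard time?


Hour: 23
23 - 12 = 11 → PM

11:14 PM


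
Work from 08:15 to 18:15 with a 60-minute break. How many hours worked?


Total time = (18×60+15) - (8×60+15)
= 1095 - 495 = 600 min
Minus break: 600 - 60 = 540 min
= 9h 0m

9h 0m (540 minutes)


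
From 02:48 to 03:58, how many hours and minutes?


End time in minutes: 3×60 + 58 = 238
Start time in minutes: 2×60 + 48 = 168
Difference = 238 - 168 = 70 minutes
= 1 hours 10 minutes

1h 10m


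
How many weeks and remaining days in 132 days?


18 weeks 6 days

Weeks: 132 ÷ 7 = 18 remainder 6


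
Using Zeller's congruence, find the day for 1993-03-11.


Zeller's congruence:
q=11, m=3, k=93, j=19
h = (11 + ⌊13×4/5⌋ + 93 + ⌊93/4⌋ + ⌊19/4⌋ - 2×19) mod 7
= (11 + 10 + 93 + 23 + 4 - 38) mod 7
= 103 mod 7 = 5
h=5 → Thursday

Thursday


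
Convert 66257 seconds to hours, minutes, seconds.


18h 24m 17s

Hours: 66257 ÷ 3600 = 18 remainder 1457
Minutes: 1457 ÷ 60 = 24 remainder 17
Seconds: 17


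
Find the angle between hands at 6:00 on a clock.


Hour hand = 6×30 + 0×0.5 = 180.0°
Minute hand = 0×6 = 0°
Difference = |180.0 - 0| = 180.0°

180.0°


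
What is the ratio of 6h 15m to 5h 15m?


Duration 1: 375 minutes
Duration 2: 315 minutes
Ratio = 375:315
GCD = 15
Simplified = 25:21
As a decimal: 25/21 ≈ 1.19

25:21 (1.19)


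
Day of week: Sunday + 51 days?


Tuesday

Start: Sunday (index 6)
(6 + 51) mod 7
= 57 mod 7
= 1
Index 1 → Tuesday


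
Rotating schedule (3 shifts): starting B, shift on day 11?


Shifts: A, B, C
Start: B (index 1)
Day 11: (1 + 11 - 1) mod 3
= 11 mod 3
= 2
Index 2 → shift C

Shift C


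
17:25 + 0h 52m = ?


18:17

Start: 1045 minutes from midnight
Add: 52 minutes
Total: 1097 minutes
Hours: 1097 ÷ 60 = 18 remainder 17


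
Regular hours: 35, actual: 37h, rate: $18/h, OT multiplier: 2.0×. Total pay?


$702.00

Regular: 35h × $18 = $630.00
Overtime: 37 - 35 = 2h
OT pay: 2h × $18 × 2.0 = $72.00
Total = $630.00 + $72.00 = $702.00


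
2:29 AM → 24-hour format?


02:29

Input: 2:29 AM
AM hour stays: 2


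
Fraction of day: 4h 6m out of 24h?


Total minutes: 4×60 + 6 = 246
Day = 24×60 = 1440 minutes
Fraction = 246/1440 ≈ 0.1708
As a percentage: 246/1440 × 100 ≈ 17.08%

0.1708 (17.08%)


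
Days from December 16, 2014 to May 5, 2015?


From December 16, 2014 to May 5, 2015
Rest of December 2014: 31 - 16 = 15
Full months: January 31, February 2015 28, March 31, April 30
Days into May 2015: 5
Total = 15 + 31 + 28 + 31 + 30 + 5 = 140 days

140 days


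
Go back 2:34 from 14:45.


12:11

Start: 885 minutes from midnight
Subtract: 154 minutes
Remaining: 885 - 154 = 731
Hours: 12, Minutes: 11


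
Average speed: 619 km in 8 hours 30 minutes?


72.8 km/h

Distance: 619 km
Time: 8h 30m = 510 min = 510/60 = 17/2 hours
Speed = 619 ÷ (17/2) = 619 × 2 / 17 = 1238/17 ≈ 72.8 km/h


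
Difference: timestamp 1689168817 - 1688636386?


532431 seconds (147.9 hours / 6.16 days)

Difference = 1689168817 - 1688636386 = 532431 seconds
In hours: 532431 / 3600 ≈ 147.9
In days: 532431 / 86400 ≈ 6.16


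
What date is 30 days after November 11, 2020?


December 11, 2020

Start: November 11, 2020
Add 30 days
November 11 → December 1: 30 - 11 + 1 = 20 days (30 - 20 = 10 left)
December 1 + 10 = December 11, 2020


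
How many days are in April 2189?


30 days

Month: April (month 4)
April has 30 days


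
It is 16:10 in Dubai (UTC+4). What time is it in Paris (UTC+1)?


Time difference = UTC+1 - UTC+4 = -3 hours
New hour = (16 -3) mod 24
= 13 mod 24 = 13
Minutes unchanged → 13:10

13:10


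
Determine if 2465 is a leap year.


Rules: divisible by 4 AND (not by 100 OR by 400)
2465 ÷ 4 = 616 remainder 1 → not divisible by 4
Not divisible by 4 → not a leap year

No


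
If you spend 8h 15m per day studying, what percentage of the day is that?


Time: 495 minutes
Day: 1440 minutes
Percentage = (495/1440) × 100 ≈ 34.4%

34.4%


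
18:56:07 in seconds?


Hours: 18 × 3600 = 64800
Minutes: 56 × 60 = 3360
Seconds: 7
Total = 64800 + 3360 + 7 = 68167

68167 seconds


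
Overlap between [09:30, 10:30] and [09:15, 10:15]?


45 minutes

Meeting A: 570-630 (in minutes from midnight)
Meeting B: 555-615
Overlap start = max(570, 555) = 570
Overlap end = min(630, 615) = 615
Overlap = max(0, 615 - 570) = 45 min


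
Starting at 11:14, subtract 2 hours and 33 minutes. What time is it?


08:41

Start: 674 minutes from midnight
Subtract: 153 minutes
Remaining: 674 - 153 = 521
Hours: 8, Minutes: 41


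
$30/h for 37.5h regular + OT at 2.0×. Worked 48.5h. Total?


$1785.00

Regular: 37.5h × $30 = $1125.00
Overtime: 48.5 - 37.5 = 11.0h
OT pay: 11.0h × $30 × 2.0 = $660.00
Total = $1125.00 + $660.00 = $1785.00


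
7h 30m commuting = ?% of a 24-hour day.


31.3%

Time: 450 minutes
Day: 1440 minutes
Percentage = (450/1440) × 100 ≈ 31.3%


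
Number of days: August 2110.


31 days

Month: August (month 8)
August has 31 days


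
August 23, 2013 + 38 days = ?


Start: August 23, 2013
Add 38 days
August 23 → September 1: 31 - 23 + 1 = 9 days (38 - 9 = 29 left)
September 1 + 29 = September 30, 2013

September 30, 2013


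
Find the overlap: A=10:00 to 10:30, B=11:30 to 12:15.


Meeting A: 600-630 (in minutes from midnight)
Meeting B: 690-735
Overlap start = max(600, 690) = 690
Overlap end = min(630, 735) = 630
Overlap = max(0, 630 - 690) = 0 min

0 minutes


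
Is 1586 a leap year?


Rules: divisible by 4 AND (not by 100 OR by 400)
1586 ÷ 4 = 396 remainder 2 → not divisible by 4
Not divisible by 4 → not a leap year

No


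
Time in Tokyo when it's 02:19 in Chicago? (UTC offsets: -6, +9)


Time difference = UTC+9 - UTC-6 = +15 hours
New hour = (2 + 15) mod 24
= 17 mod 24 = 17
Minutes unchanged → 17:19

17:19


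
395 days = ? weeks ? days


56 weeks 3 days

Weeks: 395 ÷ 7 = 56 remainder 3


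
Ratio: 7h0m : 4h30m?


14:9 (1.56)

Duration 1: 420 minutes
Duration 2: 270 minutes
Ratio = 420:270
GCD = 30
Simplified = 14:9
As a decimal: 14/9 ≈ 1.56


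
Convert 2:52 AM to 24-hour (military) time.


Input: 2:52 AM
AM hour stays: 2

02:52


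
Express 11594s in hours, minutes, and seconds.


3h 13m 14s

Hours: 11594 ÷ 3600 = 3 remainder 794
Minutes: 794 ÷ 60 = 13 remainder 14
Seconds: 14


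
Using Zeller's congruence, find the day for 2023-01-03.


Zeller's congruence:
q=3, m=13, k=22, j=20
h = (3 + ⌊13×14/5⌋ + 22 + ⌊22/4⌋ + ⌊20/4⌋ - 2×20) mod 7
= (3 + 36 + 22 + 5 + 5 - 40) mod 7
= 31 mod 7 = 3
h=3 → Tuesday

Tuesday


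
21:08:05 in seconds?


76085 seconds

Hours: 21 × 3600 = 75600
Minutes: 8 × 60 = 480
Seconds: 5
Total = 75600 + 480 + 5 = 76085


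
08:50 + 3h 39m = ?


12:29

Start: 530 minutes from midnight
Add: 219 minutes
Total: 749 minutes
Hours: 749 ÷ 60 = 12 remainder 29


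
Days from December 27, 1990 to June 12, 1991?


From December 27, 1990 to June 12, 1991
Rest of December 1990: 31 - 27 = 4
Full months: January 31, February 1991 28, March 31, April 30, May 31
Days into June 1991: 12
Total = 4 + 31 + 28 + 31 + 30 + 31 + 12 = 167 days

167 days


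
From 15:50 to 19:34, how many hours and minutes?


End time in minutes: 19×60 + 34 = 1174
Start time in minutes: 15×60 + 50 = 950
Difference = 1174 - 950 = 224 minutes
= 3 hours 44 minutes

3h 44m


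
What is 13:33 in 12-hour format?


1:33 PM

Hour: 13
13 - 12 = 1 → PM


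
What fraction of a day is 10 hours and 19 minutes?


Total minutes: 10×60 + 19 = 619
Day = 24×60 = 1440 minutes
Fraction = 619/1440 ≈ 0.4299
As a percentage: 619/1440 × 100 ≈ 42.99%

0.4299 (42.99%)


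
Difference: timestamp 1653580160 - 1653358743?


221417 seconds (61.5 hours / 2.56 days)

Difference = 1653580160 - 1653358743 = 221417 seconds
In hours: 221417 / 3600 ≈ 61.5
In days: 221417 / 86400 ≈ 2.56


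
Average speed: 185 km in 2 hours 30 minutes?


Distance: 185 km
Time: 2h 30m = 150 min = 150/60 = 5/2 hours
Speed = 185 ÷ (5/2) = 185 × 2 / 5 = 370/5 = 74.0 km/h

74.0 km/h


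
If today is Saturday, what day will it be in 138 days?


Thursday

Start: Saturday (index 5)
(5 + 138) mod 7
= 143 mod 7
= 3
Index 3 → Thursday


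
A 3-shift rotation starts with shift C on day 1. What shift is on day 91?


Shifts: A, B, C
Start: C (index 2)
Day 91: (2 + 91 - 1) mod 3
= 92 mod 3
= 2
Index 2 → shift C

Shift C


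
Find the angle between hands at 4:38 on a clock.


Hour hand = 4×30 + 38×0.5 = 139.0°
Minute hand = 38×6 = 228°
Difference = |139.0 - 228| = 89.0°

89.0°


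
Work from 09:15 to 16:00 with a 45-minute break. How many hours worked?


6h 0m (360 minutes)

Total time = (16×60+0) - (9×60+15)
= 960 - 555 = 405 min
Minus break: 405 - 45 = 360 min
= 6h 0m


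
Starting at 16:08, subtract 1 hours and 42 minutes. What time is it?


Start: 968 minutes from midnight
Subtract: 102 minutes
Remaining: 968 - 102 = 866
Hours: 14, Minutes: 26

14:26


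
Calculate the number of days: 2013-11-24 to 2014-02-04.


From November 24, 2013 to February 4, 2014
Rest of November 2013: 30 - 24 = 6
Full months: December 31, January 31
Days into February 2014: 4
Total = 6 + 31 + 31 + 4 = 72 days

72 days


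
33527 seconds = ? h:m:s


Hours: 33527 ÷ 3600 = 9 remainder 1127
Minutes: 1127 ÷ 60 = 18 remainder 47
Seconds: 47

9h 18m 47s


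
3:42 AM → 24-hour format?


03:42

Input: 3:42 AM
AM hour stays: 3


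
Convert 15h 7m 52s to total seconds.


54472 seconds

Hours: 15 × 3600 = 54000
Minutes: 7 × 60 = 420
Seconds: 52
Total = 54000 + 420 + 52 = 54472


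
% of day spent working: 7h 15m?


Time: 435 minutes
Day: 1440 minutes
Percentage = (435/1440) × 100 ≈ 30.2%

30.2%


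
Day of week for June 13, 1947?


Zeller's congruence:
q=13, m=6, k=47, j=19
h = (13 + ⌊13×7/5⌋ + 47 + ⌊47/4⌋ + ⌊19/4⌋ - 2×19) mod 7
= (13 + 18 + 47 + 11 + 4 - 38) mod 7
= 55 mod 7 = 6
h=6 → Friday

Friday


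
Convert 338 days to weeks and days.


Weeks: 338 ÷ 7 = 48 remainder 2

48 weeks 2 days


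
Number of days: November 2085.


30 days

Month: November (month 11)
November has 30 days


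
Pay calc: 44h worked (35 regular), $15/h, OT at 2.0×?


Regular: 35h × $15 = $525.00
Overtime: 44 - 35 = 9h
OT pay: 9h × $15 × 2.0 = $270.00
Total = $525.00 + $270.00 = $795.00

$795.00


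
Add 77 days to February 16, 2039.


Start: February 16, 2039
Add 77 days
February 16 → March 1: 28 - 16 + 1 = 13 days (77 - 13 = 64 left)
March 1 → April 1: 31 - 1 + 1 = 31 days (64 - 31 = 33 left)
April 1 → May 1: 30 - 1 + 1 = 30 days (33 - 30 = 3 left)
May 1 + 3 = May 4, 2039

May 4, 2039


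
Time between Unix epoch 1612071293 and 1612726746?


Difference = 1612726746 - 1612071293 = 655453 seconds
In hours: 655453 / 3600 ≈ 182.1
In days: 655453 / 86400 ≈ 7.59

655453 seconds (182.1 hours / 7.59 days)


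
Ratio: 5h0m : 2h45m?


Duration 1: 300 minutes
Duration 2: 165 minutes
Ratio = 300:165
GCD = 15
Simplified = 20:11
As a decimal: 20/11 ≈ 1.82

20:11 (1.82)


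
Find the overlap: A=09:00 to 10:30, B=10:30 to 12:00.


0 minutes

Meeting A: 540-630 (in minutes from midnight)
Meeting B: 630-720
Overlap start = max(540, 630) = 630
Overlap end = min(630, 720) = 630
Overlap = max(0, 630 - 630) = 0 min


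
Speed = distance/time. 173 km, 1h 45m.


98.9 km/h

Distance: 173 km
Time: 1h 45m = 105 min = 105/60 = 7/4 hours
Speed = 173 ÷ (7/4) = 173 × 4 / 7 = 692/7 ≈ 98.9 km/h


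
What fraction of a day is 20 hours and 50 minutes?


0.8681 (86.81%)

Total minutes: 20×60 + 50 = 1250
Day = 24×60 = 1440 minutes
Fraction = 1250/1440 ≈ 0.8681
As a percentage: 1250/1440 × 100 ≈ 86.81%


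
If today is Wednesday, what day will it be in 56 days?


Wednesday

Start: Wednesday (index 2)
(2 + 56) mod 7
= 58 mod 7
= 2
Index 2 → Wednesday


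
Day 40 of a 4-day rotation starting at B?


Shift A

Shifts: A, B, C, D
Start: B (index 1)
Day 40: (1 + 40 - 1) mod 4
= 40 mod 4
= 0
Index 0 → shift A


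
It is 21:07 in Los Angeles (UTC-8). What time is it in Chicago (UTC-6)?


23:07

Time difference = UTC-6 - UTC-8 = +2 hours
New hour = (21 + 2) mod 24
= 23 mod 24 = 23
Minutes unchanged → 23:07


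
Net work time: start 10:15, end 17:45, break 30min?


7h 0m (420 minutes)

Total time = (17×60+45) - (10×60+15)
= 1065 - 615 = 450 min
Minus break: 450 - 30 = 420 min
= 7h 0m


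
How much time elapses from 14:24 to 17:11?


End time in minutes: 17×60 + 11 = 1031
Start time in minutes: 14×60 + 24 = 864
Difference = 1031 - 864 = 167 minutes
= 2 hours 47 minutes

2h 47m


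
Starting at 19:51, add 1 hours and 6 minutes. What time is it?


20:57

Start: 1191 minutes from midnight
Add: 66 minutes
Total: 1257 minutes
Hours: 1257 ÷ 60 = 20 remainder 57


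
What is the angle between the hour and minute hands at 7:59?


Hour hand = 7×30 + 59×0.5 = 239.5°
Minute hand = 59×6 = 354°
Difference = |239.5 - 354| = 114.5°

114.5°


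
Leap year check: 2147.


Rules: divisible by 4 AND (not by 100 OR by 400)
2147 ÷ 4 = 536 remainder 3 → not divisible by 4
Not divisible by 4 → not a leap year

No


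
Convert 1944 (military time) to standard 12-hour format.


7:44 PM

Hour: 19
19 - 12 = 7 → PM


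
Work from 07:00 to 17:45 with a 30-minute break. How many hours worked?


10h 15m (615 minutes)

Total time = (17×60+45) - (7×60+0)
= 1065 - 420 = 645 min
Minus break: 645 - 30 = 615 min
= 10h 15m


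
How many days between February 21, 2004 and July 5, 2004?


From February 21, 2004 to July 5, 2004
Rest of February 2004: 29 - 21 = 8
Full months: March 31, April 30, May 31, June 30
Days into July 2004: 5
Total = 8 + 31 + 30 + 31 + 30 + 5 = 135 days

135 days


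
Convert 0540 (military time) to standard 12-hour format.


5:40 AM

Hour: 5
5 < 12 → AM


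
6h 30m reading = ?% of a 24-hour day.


Time: 390 minutes
Day: 1440 minutes
Percentage = (390/1440) × 100 ≈ 27.1%

27.1%


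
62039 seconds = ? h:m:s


17h 13m 59s

Hours: 62039 ÷ 3600 = 17 remainder 839
Minutes: 839 ÷ 60 = 13 remainder 59
Seconds: 59


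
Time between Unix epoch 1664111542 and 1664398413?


Difference = 1664398413 - 1664111542 = 286871 seconds
In hours: 286871 / 3600 ≈ 79.7
In days: 286871 / 86400 ≈ 3.32

286871 seconds (79.7 hours / 3.32 days)


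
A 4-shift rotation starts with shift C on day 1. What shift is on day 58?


Shift D

Shifts: A, B, C, D
Start: C (index 2)
Day 58: (2 + 58 - 1) mod 4
= 59 mod 4
= 3
Index 3 → shift D


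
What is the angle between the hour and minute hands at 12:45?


112.5°

Hour hand (12 ≡ 0 on the dial): 0×30 + 45×0.5 = 22.5°
Minute hand = 45×6 = 270°
Difference = |22.5 - 270| = 247.5°
Since > 180°: 360 - 247.5 = 112.5°


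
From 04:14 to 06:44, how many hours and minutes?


End time in minutes: 6×60 + 44 = 404
Start time in minutes: 4×60 + 14 = 254
Difference = 404 - 254 = 150 minutes
= 2 hours 30 minutes

2h 30m


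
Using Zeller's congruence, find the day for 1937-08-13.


Friday

Zeller's congruence:
q=13, m=8, k=37, j=19
h = (13 + ⌊13×9/5⌋ + 37 + ⌊37/4⌋ + ⌊19/4⌋ - 2×19) mod 7
= (13 + 23 + 37 + 9 + 4 - 38) mod 7
= 48 mod 7 = 6
h=6 → Friday


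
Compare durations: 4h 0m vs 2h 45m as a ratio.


Duration 1: 240 minutes
Duration 2: 165 minutes
Ratio = 240:165
GCD = 15
Simplified = 16:11
As a decimal: 16/11 ≈ 1.45

16:11 (1.45)


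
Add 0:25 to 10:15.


Start: 615 minutes from midnight
Add: 25 minutes
Total: 640 minutes
Hours: 640 ÷ 60 = 10 remainder 40

10:40


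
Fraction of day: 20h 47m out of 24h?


0.8660 (86.60%)

Total minutes: 20×60 + 47 = 1247
Day = 24×60 = 1440 minutes
Fraction = 1247/1440 ≈ 0.8660
As a percentage: 1247/1440 × 100 ≈ 86.60%


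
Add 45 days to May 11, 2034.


Start: May 11, 2034
Add 45 days
May 11 → June 1: 31 - 11 + 1 = 21 days (45 - 21 = 24 left)
June 1 + 24 = June 25, 2034

June 25, 2034


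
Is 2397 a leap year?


Rules: divisible by 4 AND (not by 100 OR by 400)
2397 ÷ 4 = 599 remainder 1 → not divisible by 4
Not divisible by 4 → not a leap year

No


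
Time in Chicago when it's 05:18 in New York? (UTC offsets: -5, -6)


Time difference = UTC-6 - UTC-5 = -1 hours
New hour = (5 -1) mod 24
= 4 mod 24 = 4
Minutes unchanged → 04:18

04:18


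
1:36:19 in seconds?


5779 seconds

Hours: 1 × 3600 = 3600
Minutes: 36 × 60 = 2160
Seconds: 19
Total = 3600 + 2160 + 19 = 5779


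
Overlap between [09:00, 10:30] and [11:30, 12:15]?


0 minutes

Meeting A: 540-630 (in minutes from midnight)
Meeting B: 690-735
Overlap start = max(540, 690) = 690
Overlap end = min(630, 735) = 630
Overlap = max(0, 630 - 690) = 0 min


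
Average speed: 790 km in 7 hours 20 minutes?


Distance: 790 km
Time: 7h 20m = 440 min = 440/60 = 22/3 hours
Speed = 790 ÷ (22/3) = 790 × 3 / 22 = 2370/22 ≈ 107.7 km/h

107.7 km/h


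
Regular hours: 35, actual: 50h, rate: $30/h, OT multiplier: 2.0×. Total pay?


Regular: 35h × $30 = $1050.00
Overtime: 50 - 35 = 15h
OT pay: 15h × $30 × 2.0 = $900.00
Total = $1050.00 + $900.00 = $1950.00

$1950.00


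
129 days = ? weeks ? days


18 weeks 3 days

Weeks: 129 ÷ 7 = 18 remainder 3


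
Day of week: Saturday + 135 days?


Start: Saturday (index 5)
(5 + 135) mod 7
= 140 mod 7
= 0
Index 0 → Monday

Monday


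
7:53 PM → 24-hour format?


Input: 7:53 PM
PM: 7 + 12 = 19

19:53


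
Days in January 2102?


31 days

Month: January (month 1)
January has 31 days


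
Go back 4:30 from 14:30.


10:00

Start: 870 minutes from midnight
Subtract: 270 minutes
Remaining: 870 - 270 = 600
Hours: 10, Minutes: 0


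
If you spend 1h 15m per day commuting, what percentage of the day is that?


5.2%

Time: 75 minutes
Day: 1440 minutes
Percentage = (75/1440) × 100 ≈ 5.2%


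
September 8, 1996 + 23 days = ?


Start: September 8, 1996
Add 23 days
September 8 → October 1: 30 - 8 + 1 = 23 days (23 - 23 = 0 left)
Land exactly on October 1, 1996

October 1, 1996


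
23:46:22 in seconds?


85582 seconds

Hours: 23 × 3600 = 82800
Minutes: 46 × 60 = 2760
Seconds: 22
Total = 82800 + 2760 + 22 = 85582


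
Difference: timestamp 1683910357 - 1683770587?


Difference = 1683910357 - 1683770587 = 139770 seconds
In hours: 139770 / 3600 ≈ 38.8
In days: 139770 / 86400 ≈ 1.62

139770 seconds (38.8 hours / 1.62 days)


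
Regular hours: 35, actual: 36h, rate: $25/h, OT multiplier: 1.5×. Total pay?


$912.50

Regular: 35h × $25 = $875.00
Overtime: 36 - 35 = 1h
OT pay: 1h × $25 × 1.5 = $37.50
Total = $875.00 + $37.50 = $912.50


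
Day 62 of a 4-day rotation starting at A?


Shift B

Shifts: A, B, C, D
Start: A (index 0)
Day 62: (0 + 62 - 1) mod 4
= 61 mod 4
= 1
Index 1 → shift B


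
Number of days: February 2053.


Month: February (month 2)
February: 28 or 29 (leap year)
2053 leap year? No

28 days


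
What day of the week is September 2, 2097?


Zeller's congruence:
q=2, m=9, k=97, j=20
h = (2 + ⌊13×10/5⌋ + 97 + ⌊97/4⌋ + ⌊20/4⌋ - 2×20) mod 7
= (2 + 26 + 97 + 24 + 5 - 40) mod 7
= 114 mod 7 = 2
h=2 → Monday

Monday


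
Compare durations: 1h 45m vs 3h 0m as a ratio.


7:12 (0.58)

Duration 1: 105 minutes
Duration 2: 180 minutes
Ratio = 105:180
GCD = 15
Simplified = 7:12
As a decimal: 7/12 ≈ 0.58


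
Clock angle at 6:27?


31.5°

Hour hand = 6×30 + 27×0.5 = 193.5°
Minute hand = 27×6 = 162°
Difference = |193.5 - 162| = 31.5°


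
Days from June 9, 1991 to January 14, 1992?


From June 9, 1991 to January 14, 1992
Rest of June 1991: 30 - 9 = 21
Full months: July 31, August 31, September 30, October 31, November 30, December 31
Days into January 1992: 14
Total = 21 + 31 + 31 + 30 + 31 + 30 + 31 + 14 = 219 days

219 days


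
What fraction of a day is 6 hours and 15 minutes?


0.2604 (26.04%)

Total minutes: 6×60 + 15 = 375
Day = 24×60 = 1440 minutes
Fraction = 375/1440 ≈ 0.2604
As a percentage: 375/1440 × 100 ≈ 26.04%


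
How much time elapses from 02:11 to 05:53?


3h 42m

End time in minutes: 5×60 + 53 = 353
Start time in minutes: 2×60 + 11 = 131
Difference = 353 - 131 = 222 minutes
= 3 hours 42 minutes


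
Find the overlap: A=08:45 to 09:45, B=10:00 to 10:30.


0 minutes

Meeting A: 525-585 (in minutes from midnight)
Meeting B: 600-630
Overlap start = max(525, 600) = 600
Overlap end = min(585, 630) = 585
Overlap = max(0, 585 - 600) = 0 min


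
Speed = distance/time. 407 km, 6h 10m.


Distance: 407 km
Time: 6h 10m = 370 min = 370/60 = 37/6 hours
Speed = 407 ÷ (37/6) = 407 × 6 / 37 = 2442/37 = 66.0 km/h

66.0 km/h


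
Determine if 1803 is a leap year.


No

Rules: divisible by 4 AND (not by 100 OR by 400)
1803 ÷ 4 = 450 remainder 3 → not divisible by 4
Not divisible by 4 → not a leap year


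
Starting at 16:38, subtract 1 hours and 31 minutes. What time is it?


15:07

Start: 998 minutes from midnight
Subtract: 91 minutes
Remaining: 998 - 91 = 907
Hours: 15, Minutes: 7


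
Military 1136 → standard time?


Hour: 11
11 < 12 → AM

11:36 AM


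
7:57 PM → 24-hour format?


19:57

Input: 7:57 PM
PM: 7 + 12 = 19


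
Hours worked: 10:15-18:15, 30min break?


Total time = (18×60+15) - (10×60+15)
= 1095 - 615 = 480 min
Minus break: 480 - 30 = 450 min
= 7h 30m

7h 30m (450 minutes)


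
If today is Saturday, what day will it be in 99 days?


Sunday

Start: Saturday (index 5)
(5 + 99) mod 7
= 104 mod 7
= 6
Index 6 → Sunday


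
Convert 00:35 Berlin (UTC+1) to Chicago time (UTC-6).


17:35 (previous day)

Time difference = UTC-6 - UTC+1 = -7 hours
New hour = (0 -7) mod 24
= -7 mod 24 = 17
Minutes unchanged → 17:35; -7 < 0 → previous day


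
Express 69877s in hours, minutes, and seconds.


Hours: 69877 ÷ 3600 = 19 remainder 1477
Minutes: 1477 ÷ 60 = 24 remainder 37
Seconds: 37

19h 24m 37s


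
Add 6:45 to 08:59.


Start: 539 minutes from midnight
Add: 405 minutes
Total: 944 minutes
Hours: 944 ÷ 60 = 15 remainder 44

15:44


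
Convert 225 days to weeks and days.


Weeks: 225 ÷ 7 = 32 remainder 1

32 weeks 1 days


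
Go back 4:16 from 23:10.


Start: 1390 minutes from midnight
Subtract: 256 minutes
Remaining: 1390 - 256 = 1134
Hours: 18, Minutes: 54

18:54


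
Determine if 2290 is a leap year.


No

Rules: divisible by 4 AND (not by 100 OR by 400)
2290 ÷ 4 = 572 remainder 2 → not divisible by 4
Not divisible by 4 → not a leap year


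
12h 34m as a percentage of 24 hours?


Total minutes: 12×60 + 34 = 754
Day = 24×60 = 1440 minutes
Fraction = 754/1440 ≈ 0.5236
As a percentage: 754/1440 × 100 ≈ 52.36%

0.5236 (52.36%)


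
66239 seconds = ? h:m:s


Hours: 66239 ÷ 3600 = 18 remainder 1439
Minutes: 1439 ÷ 60 = 23 remainder 59
Seconds: 59

18h 23m 59s


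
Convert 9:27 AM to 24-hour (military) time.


09:27

Input: 9:27 AM
AM hour stays: 9


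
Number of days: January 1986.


31 days

Month: January (month 1)
January has 31 days


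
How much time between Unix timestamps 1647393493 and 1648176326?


782833 seconds (217.5 hours / 9.06 days)

Difference = 1648176326 - 1647393493 = 782833 seconds
In hours: 782833 / 3600 ≈ 217.5
In days: 782833 / 86400 ≈ 9.06


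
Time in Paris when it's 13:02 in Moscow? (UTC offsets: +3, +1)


11:02

Time difference = UTC+1 - UTC+3 = -2 hours
New hour = (13 -2) mod 24
= 11 mod 24 = 11
Minutes unchanged → 11:02


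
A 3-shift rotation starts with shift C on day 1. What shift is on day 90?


Shifts: A, B, C
Start: C (index 2)
Day 90: (2 + 90 - 1) mod 3
= 91 mod 3
= 1
Index 1 → shift B

Shift B


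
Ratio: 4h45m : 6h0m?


19:24 (0.79)

Duration 1: 285 minutes
Duration 2: 360 minutes
Ratio = 285:360
GCD = 15
Simplified = 19:24
As a decimal: 19/24 ≈ 0.79


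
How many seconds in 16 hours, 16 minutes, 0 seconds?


58560 seconds

Hours: 16 × 3600 = 57600
Minutes: 16 × 60 = 960
Seconds: 0
Total = 57600 + 960 + 0 = 58560


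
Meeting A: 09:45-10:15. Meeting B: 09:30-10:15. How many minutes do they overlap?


Meeting A: 585-615 (in minutes from midnight)
Meeting B: 570-615
Overlap start = max(585, 570) = 585
Overlap end = min(615, 615) = 615
Overlap = max(0, 615 - 585) = 30 min

30 minutes


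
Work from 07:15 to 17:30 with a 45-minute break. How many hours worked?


9h 30m (570 minutes)

Total time = (17×60+30) - (7×60+15)
= 1050 - 435 = 615 min
Minus break: 615 - 45 = 570 min
= 9h 30m


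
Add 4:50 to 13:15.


Start: 795 minutes from midnight
Add: 290 minutes
Total: 1085 minutes
Hours: 1085 ÷ 60 = 18 remainder 5

18:05


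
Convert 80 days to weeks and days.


Weeks: 80 ÷ 7 = 11 remainder 3

11 weeks 3 days


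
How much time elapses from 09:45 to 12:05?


End time in minutes: 12×60 + 5 = 725
Start time in minutes: 9×60 + 45 = 585
Difference = 725 - 585 = 140 minutes
= 2 hours 20 minutes

2h 20m


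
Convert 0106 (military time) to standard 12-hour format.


1:06 AM

Hour: 1
1 < 12 → AM


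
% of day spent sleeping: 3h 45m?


15.6%

Time: 225 minutes
Day: 1440 minutes
Percentage = (225/1440) × 100 ≈ 15.6%


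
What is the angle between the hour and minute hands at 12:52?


74.0°

Hour hand (12 ≡ 0 on the dial): 0×30 + 52×0.5 = 26.0°
Minute hand = 52×6 = 312°
Difference = |26.0 - 312| = 286.0°
Since > 180°: 360 - 286.0 = 74.0°


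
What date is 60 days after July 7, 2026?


September 5, 2026

Start: July 7, 2026
Add 60 days
July 7 → August 1: 31 - 7 + 1 = 25 days (60 - 25 = 35 left)
August 1 → September 1: 31 - 1 + 1 = 31 days (35 - 31 = 4 left)
September 1 + 4 = September 5, 2026


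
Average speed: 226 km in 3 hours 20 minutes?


Distance: 226 km
Time: 3h 20m = 200 min = 200/60 = 10/3 hours
Speed = 226 ÷ (10/3) = 226 × 3 / 10 = 678/10 = 67.8 km/h

67.8 km/h


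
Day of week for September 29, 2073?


Friday

Zeller's congruence:
q=29, m=9, k=73, j=20
h = (29 + ⌊13×10/5⌋ + 73 + ⌊73/4⌋ + ⌊20/4⌋ - 2×20) mod 7
= (29 + 26 + 73 + 18 + 5 - 40) mod 7
= 111 mod 7 = 6
h=6 → Friday


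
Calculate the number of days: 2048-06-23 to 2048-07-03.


10 days

From June 23, 2048 to July 3, 2048
Rest of June 2048: 30 - 23 = 7
Days into July 2048: 3
Total = 7 + 3 = 10 days


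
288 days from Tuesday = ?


Wednesday

Start: Tuesday (index 1)
(1 + 288) mod 7
= 289 mod 7
= 2
Index 2 → Wednesday


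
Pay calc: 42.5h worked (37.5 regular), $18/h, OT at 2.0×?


Regular: 37.5h × $18 = $675.00
Overtime: 42.5 - 37.5 = 5.0h
OT pay: 5.0h × $18 × 2.0 = $180.00
Total = $675.00 + $180.00 = $855.00

$855.00


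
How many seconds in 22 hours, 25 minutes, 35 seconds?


80735 seconds

Hours: 22 × 3600 = 79200
Minutes: 25 × 60 = 1500
Seconds: 35
Total = 79200 + 1500 + 35 = 80735


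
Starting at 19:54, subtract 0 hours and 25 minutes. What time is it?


Start: 1194 minutes from midnight
Subtract: 25 minutes
Remaining: 1194 - 25 = 1169
Hours: 19, Minutes: 29

19:29


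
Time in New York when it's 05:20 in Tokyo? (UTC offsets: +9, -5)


Time difference = UTC-5 - UTC+9 = -14 hours
New hour = (5 -14) mod 24
= -9 mod 24 = 15
Minutes unchanged → 15:20; -9 < 0 → previous day

15:20 (previous day)


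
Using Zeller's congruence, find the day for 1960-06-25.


Saturday

Zeller's congruence:
q=25, m=6, k=60, j=19
h = (25 + ⌊13×7/5⌋ + 60 + ⌊60/4⌋ + ⌊19/4⌋ - 2×19) mod 7
= (25 + 18 + 60 + 15 + 4 - 38) mod 7
= 84 mod 7 = 0
h=0 → Saturday


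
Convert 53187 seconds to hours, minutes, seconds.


Hours: 53187 ÷ 3600 = 14 remainder 2787
Minutes: 2787 ÷ 60 = 46 remainder 27
Seconds: 27

14h 46m 27s


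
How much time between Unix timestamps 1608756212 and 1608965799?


209587 seconds (58.2 hours / 2.43 days)

Difference = 1608965799 - 1608756212 = 209587 seconds
In hours: 209587 / 3600 ≈ 58.2
In days: 209587 / 86400 ≈ 2.43


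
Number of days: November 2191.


30 days

Month: November (month 11)
November has 30 days


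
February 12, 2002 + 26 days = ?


Start: February 12, 2002
Add 26 days
February 12 → March 1: 28 - 12 + 1 = 17 days (26 - 17 = 9 left)
March 1 + 9 = March 10, 2002

March 10, 2002


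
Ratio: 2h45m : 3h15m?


Duration 1: 165 minutes
Duration 2: 195 minutes
Ratio = 165:195
GCD = 15
Simplified = 11:13
As a decimal: 11/13 ≈ 0.85

11:13 (0.85)


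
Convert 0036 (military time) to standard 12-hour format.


Hour: 0
0 → 12 AM (midnight)

12:36 AM


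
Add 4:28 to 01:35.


06:03

Start: 95 minutes from midnight
Add: 268 minutes
Total: 363 minutes
Hours: 363 ÷ 60 = 6 remainder 3


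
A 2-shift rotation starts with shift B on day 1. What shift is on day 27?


Shifts: A, B
Start: B (index 1)
Day 27: (1 + 27 - 1) mod 2
= 27 mod 2
= 1
Index 1 → shift B

Shift B


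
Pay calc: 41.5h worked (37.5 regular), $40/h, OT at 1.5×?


Regular: 37.5h × $40 = $1500.00
Overtime: 41.5 - 37.5 = 4.0h
OT pay: 4.0h × $40 × 1.5 = $240.00
Total = $1500.00 + $240.00 = $1740.00

$1740.00


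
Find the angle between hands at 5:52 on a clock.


Hour hand = 5×30 + 52×0.5 = 176.0°
Minute hand = 52×6 = 312°
Difference = |176.0 - 312| = 136.0°

136.0°


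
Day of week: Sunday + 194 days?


Friday

Start: Sunday (index 6)
(6 + 194) mod 7
= 200 mod 7
= 4
Index 4 → Friday


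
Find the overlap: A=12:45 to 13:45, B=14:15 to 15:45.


0 minutes

Meeting A: 765-825 (in minutes from midnight)
Meeting B: 855-945
Overlap start = max(765, 855) = 855
Overlap end = min(825, 945) = 825
Overlap = max(0, 825 - 855) = 0 min


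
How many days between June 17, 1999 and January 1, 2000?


From June 17, 1999 to January 1, 2000
Rest of June 1999: 30 - 17 = 13
Full months: July 31, August 31, September 30, October 31, November 30, December 31
Days into January 2000: 1
Total = 13 + 31 + 31 + 30 + 31 + 30 + 31 + 1 = 198 days

198 days


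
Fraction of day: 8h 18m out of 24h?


0.3458 (34.58%)

Total minutes: 8×60 + 18 = 498
Day = 24×60 = 1440 minutes
Fraction = 498/1440 ≈ 0.3458
As a percentage: 498/1440 × 100 ≈ 34.58%


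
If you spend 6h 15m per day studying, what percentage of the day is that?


26.0%

Time: 375 minutes
Day: 1440 minutes
Percentage = (375/1440) × 100 ≈ 26.0%


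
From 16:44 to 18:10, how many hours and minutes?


1h 26m

End time in minutes: 18×60 + 10 = 1090
Start time in minutes: 16×60 + 44 = 1004
Difference = 1090 - 1004 = 86 minutes
= 1 hours 26 minutes


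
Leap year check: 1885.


Rules: divisible by 4 AND (not by 100 OR by 400)
1885 ÷ 4 = 471 remainder 1 → not divisible by 4
Not divisible by 4 → not a leap year

No


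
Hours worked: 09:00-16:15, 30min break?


Total time = (16×60+15) - (9×60+0)
= 975 - 540 = 435 min
Minus break: 435 - 30 = 405 min
= 6h 45m

6h 45m (405 minutes)


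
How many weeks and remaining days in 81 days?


Weeks: 81 ÷ 7 = 11 remainder 4

11 weeks 4 days


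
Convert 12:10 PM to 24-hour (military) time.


12:10

Input: 12:10 PM
12 PM → 12 (noon)


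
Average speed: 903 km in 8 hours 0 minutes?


112.9 km/h

Distance: 903 km
Time: 8 hours
Speed = 903 / 8 ≈ 112.9 km/h


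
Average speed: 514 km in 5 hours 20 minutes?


96.4 km/h

Distance: 514 km
Time: 5h 20m = 320 min = 320/60 = 16/3 hours
Speed = 514 ÷ (16/3) = 514 × 3 / 16 = 1542/16 ≈ 96.4 km/h


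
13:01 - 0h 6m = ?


12:55

Start: 781 minutes from midnight
Subtract: 6 minutes
Remaining: 781 - 6 = 775
Hours: 12, Minutes: 55


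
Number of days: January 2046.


Month: January (month 1)
January has 31 days

31 days


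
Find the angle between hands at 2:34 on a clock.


Hour hand = 2×30 + 34×0.5 = 77.0°
Minute hand = 34×6 = 204°
Difference = |77.0 - 204| = 127.0°

127.0°


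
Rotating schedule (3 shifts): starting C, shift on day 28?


Shifts: A, B, C
Start: C (index 2)
Day 28: (2 + 28 - 1) mod 3
= 29 mod 3
= 2
Index 2 → shift C

Shift C


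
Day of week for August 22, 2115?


Thursday

Zeller's congruence:
q=22, m=8, k=15, j=21
h = (22 + ⌊13×9/5⌋ + 15 + ⌊15/4⌋ + ⌊21/4⌋ - 2×21) mod 7
= (22 + 23 + 15 + 3 + 5 - 42) mod 7
= 26 mod 7 = 5
h=5 → Thursday


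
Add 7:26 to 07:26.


Start: 446 minutes from midnight
Add: 446 minutes
Total: 892 minutes
Hours: 892 ÷ 60 = 14 remainder 52

14:52


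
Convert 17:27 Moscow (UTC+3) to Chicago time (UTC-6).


08:27

Time difference = UTC-6 - UTC+3 = -9 hours
New hour = (17 -9) mod 24
= 8 mod 24 = 8
Minutes unchanged → 08:27


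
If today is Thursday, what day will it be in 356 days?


Start: Thursday (index 3)
(3 + 356) mod 7
= 359 mod 7
= 2
Index 2 → Wednesday

Wednesday


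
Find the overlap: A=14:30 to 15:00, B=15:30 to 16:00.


Meeting A: 870-900 (in minutes from midnight)
Meeting B: 930-960
Overlap start = max(870, 930) = 930
Overlap end = min(900, 960) = 900
Overlap = max(0, 900 - 930) = 0 min

0 minutes


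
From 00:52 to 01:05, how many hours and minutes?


0h 13m

End time in minutes: 1×60 + 5 = 65
Start time in minutes: 0×60 + 52 = 52
Difference = 65 - 52 = 13 minutes
= 0 hours 13 minutes


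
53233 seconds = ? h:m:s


Hours: 53233 ÷ 3600 = 14 remainder 2833
Minutes: 2833 ÷ 60 = 47 remainder 13
Seconds: 13

14h 47m 13s


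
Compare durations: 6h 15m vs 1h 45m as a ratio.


Duration 1: 375 minutes
Duration 2: 105 minutes
Ratio = 375:105
GCD = 15
Simplified = 25:7
As a decimal: 25/7 ≈ 3.57

25:7 (3.57)
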